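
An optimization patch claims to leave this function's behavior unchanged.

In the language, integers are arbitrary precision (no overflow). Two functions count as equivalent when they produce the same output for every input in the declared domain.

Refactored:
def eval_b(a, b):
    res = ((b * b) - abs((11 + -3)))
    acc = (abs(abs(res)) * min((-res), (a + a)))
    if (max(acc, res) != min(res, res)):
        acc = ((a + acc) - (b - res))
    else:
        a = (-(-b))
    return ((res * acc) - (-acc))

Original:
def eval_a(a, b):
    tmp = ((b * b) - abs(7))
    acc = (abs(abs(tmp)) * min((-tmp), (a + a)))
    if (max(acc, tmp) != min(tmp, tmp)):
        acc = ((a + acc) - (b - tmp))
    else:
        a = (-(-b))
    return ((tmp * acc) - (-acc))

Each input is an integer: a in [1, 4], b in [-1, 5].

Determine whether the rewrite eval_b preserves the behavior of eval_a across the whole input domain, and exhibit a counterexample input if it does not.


Input a=1, b=-1: -40 from eval_a versus -54 from eval_b.
verdict: not equivalent; witness: a=1, b=-1


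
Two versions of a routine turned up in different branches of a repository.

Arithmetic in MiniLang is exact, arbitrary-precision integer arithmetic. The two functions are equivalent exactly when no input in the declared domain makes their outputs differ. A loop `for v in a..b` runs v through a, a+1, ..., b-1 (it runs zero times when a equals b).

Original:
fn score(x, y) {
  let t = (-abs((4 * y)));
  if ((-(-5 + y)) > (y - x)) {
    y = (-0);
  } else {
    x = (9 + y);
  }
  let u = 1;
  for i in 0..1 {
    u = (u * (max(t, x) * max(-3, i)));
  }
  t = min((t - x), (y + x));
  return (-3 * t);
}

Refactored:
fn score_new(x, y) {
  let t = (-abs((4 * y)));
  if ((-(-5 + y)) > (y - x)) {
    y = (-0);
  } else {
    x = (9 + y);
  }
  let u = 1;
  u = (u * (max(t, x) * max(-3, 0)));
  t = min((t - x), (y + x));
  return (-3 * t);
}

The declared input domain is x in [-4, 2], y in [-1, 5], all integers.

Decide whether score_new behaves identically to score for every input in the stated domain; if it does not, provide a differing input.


Reading the diff, among the changes: loop structure differs; and local variable names differ; and constant usage differs; and statement counts differ.
Spot check at x=0, y=5 — score: t becomes -20; next ((-(-5 + y)) > (y - x)) evaluates to false; next x becomes 14; next u becomes 1; next at i=0:; next u becomes 0; next t becomes -34; next final value 102. score_new: t becomes -20; next ((-(-5 + y)) > (y - x)) evaluates to false; next x becomes 14; next u becomes 1; next u becomes 0; next t becomes -34; next final value 102. Both give 102.
Across all 49 domain points the two functions coincide.
verdict: equivalent


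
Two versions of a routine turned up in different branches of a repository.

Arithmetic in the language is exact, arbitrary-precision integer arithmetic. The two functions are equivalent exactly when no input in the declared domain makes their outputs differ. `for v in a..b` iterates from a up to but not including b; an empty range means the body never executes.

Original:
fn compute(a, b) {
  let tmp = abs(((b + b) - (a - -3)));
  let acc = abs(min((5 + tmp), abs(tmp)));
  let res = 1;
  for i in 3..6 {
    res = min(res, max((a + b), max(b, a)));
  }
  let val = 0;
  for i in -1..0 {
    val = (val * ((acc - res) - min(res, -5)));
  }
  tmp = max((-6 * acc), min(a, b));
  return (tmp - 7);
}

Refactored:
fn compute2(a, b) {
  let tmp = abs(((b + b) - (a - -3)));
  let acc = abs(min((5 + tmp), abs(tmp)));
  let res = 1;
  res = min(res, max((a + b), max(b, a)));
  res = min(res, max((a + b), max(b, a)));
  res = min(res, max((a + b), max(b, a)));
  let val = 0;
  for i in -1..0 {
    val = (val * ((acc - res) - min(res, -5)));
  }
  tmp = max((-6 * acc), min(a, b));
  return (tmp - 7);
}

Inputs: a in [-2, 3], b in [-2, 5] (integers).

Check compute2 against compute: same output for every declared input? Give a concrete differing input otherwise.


This is a faithful refactor — statement counts differ, plus arithmetic usage differs, plus min/max/abs usage differs, plus loop structure differs, but the computed results match everywhere.
Tracing a=3, b=4: compute: tmp becomes 2; next acc becomes 2; next res becomes 1; next at i=3:; next res becomes 1; next at i=4:; next res becomes 1; next at i=5:; next res becomes 1; next val becomes 0; next at i=-1:; next val becomes 0; next tmp becomes 3; next final value -4 | compute2: tmp becomes 2; next acc becomes 2; next res becomes 1; next res becomes 1; next res becomes 1; next res becomes 1; next val becomes 0; next at i=-1:; next val becomes 0; next tmp becomes 3; next final value -4 — matching result -4.
An exhaustive pass over the 48 declared inputs shows identical outputs.
verdict: equivalent


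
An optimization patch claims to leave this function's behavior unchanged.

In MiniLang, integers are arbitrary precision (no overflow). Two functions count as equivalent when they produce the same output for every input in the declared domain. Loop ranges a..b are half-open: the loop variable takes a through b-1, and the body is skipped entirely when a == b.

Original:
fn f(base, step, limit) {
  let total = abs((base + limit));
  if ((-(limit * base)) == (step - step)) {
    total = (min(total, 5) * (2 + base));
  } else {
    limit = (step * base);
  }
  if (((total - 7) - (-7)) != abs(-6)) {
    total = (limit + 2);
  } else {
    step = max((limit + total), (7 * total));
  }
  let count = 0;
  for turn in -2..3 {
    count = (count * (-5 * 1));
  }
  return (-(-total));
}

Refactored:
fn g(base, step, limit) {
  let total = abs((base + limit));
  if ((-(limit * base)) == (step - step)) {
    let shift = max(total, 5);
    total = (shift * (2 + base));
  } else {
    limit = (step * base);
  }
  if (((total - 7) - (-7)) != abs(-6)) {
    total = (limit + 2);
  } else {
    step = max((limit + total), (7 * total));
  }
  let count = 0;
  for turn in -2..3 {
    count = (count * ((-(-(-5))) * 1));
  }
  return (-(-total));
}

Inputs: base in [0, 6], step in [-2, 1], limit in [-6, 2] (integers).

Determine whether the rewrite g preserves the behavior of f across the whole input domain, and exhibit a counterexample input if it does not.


Try base=0, step=-2, limit=-3.
f: total = 3; ((-(limit * base)) == (step - step)) -> true; total = 6; (((total - 7) - (-7)) != abs(-6)) -> false; step = 42; count = 0; [turn=-2]; count = 0; [turn=-1]; count = 0; [turn=0]; count = 0; [turn=1]; count = 0; [turn=2]; count = 0; return 6
g: total = 3; ((-(limit * base)) == (step - step)) -> true; shift = 5; total = 10; (((total - 7) - (-7)) != abs(-6)) -> true; total = -1; count = 0; [turn=-2]; count = 0; [turn=-1]; count = 0; [turn=0]; count = 0; [turn=1]; count = 0; [turn=2]; count = 0; return -1
6 vs -1 — the two versions disagree here.
verdict: not equivalent; witness: base=0, step=-2, limit=-3


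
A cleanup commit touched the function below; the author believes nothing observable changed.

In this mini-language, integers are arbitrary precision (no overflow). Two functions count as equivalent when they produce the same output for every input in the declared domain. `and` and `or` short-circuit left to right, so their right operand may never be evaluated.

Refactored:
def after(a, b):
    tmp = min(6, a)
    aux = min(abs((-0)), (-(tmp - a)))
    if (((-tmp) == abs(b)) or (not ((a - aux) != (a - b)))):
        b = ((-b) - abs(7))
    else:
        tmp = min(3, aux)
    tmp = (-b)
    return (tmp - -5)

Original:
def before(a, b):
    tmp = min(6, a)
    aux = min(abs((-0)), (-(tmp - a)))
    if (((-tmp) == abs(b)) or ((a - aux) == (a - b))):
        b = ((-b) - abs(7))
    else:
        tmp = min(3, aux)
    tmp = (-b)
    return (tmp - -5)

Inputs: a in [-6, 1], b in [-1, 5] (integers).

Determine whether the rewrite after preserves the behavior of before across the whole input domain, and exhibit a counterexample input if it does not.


Side by side, the visible changes include: boolean connective usage differs; also comparison usage differs.
Spot check at a=0, b=-1 — before: tmp := 0 | aux := 0 | (((-tmp) == abs(b)) or ((a - aux) == (a - b))): false | tmp := 0 | tmp := 1 | result 6. after: tmp := 0 | aux := 0 | (((-tmp) == abs(b)) or (not ((a - aux) != (a - b)))): false | tmp := 0 | tmp := 1 | result 6. Both give 6.
Across all 56 domain points the two functions coincide.
verdict: equivalent


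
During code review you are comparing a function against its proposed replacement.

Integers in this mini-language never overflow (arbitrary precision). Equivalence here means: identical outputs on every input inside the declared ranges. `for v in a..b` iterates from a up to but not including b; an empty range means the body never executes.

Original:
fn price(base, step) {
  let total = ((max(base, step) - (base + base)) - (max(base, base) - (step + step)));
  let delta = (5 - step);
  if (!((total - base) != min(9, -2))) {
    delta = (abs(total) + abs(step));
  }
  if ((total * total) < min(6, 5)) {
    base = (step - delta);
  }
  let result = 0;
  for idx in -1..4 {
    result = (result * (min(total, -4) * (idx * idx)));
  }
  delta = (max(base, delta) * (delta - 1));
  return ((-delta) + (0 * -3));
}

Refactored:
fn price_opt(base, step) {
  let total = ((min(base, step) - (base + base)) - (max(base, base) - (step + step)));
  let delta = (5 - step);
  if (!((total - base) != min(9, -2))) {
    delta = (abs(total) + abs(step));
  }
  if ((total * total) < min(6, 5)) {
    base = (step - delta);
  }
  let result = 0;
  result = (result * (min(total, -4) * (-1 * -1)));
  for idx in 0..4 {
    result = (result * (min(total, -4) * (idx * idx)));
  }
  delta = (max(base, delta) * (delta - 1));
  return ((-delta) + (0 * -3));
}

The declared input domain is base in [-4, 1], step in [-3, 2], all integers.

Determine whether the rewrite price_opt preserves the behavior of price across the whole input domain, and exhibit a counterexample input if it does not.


Evaluate both at base=-1, step=-2.
price: total=-2, then delta=7, then (!((total - base) != min(9, -2))) is false, then ((total * total) < min(6, 5)) is true, then base=-9, then result=0, then (idx=-1), then result=0, then (idx=0), then result=0, then (idx=1), then result=0, then (idx=2), then result=0, then (idx=3), then result=0, then delta=42, then returns -42
price_opt: total=-3, then delta=7, then (!((total - base) != min(9, -2))) is true, then delta=5, then ((total * total) < min(6, 5)) is false, then result=0, then result=0, then (idx=0), then result=0, then (idx=1), then result=0, then (idx=2), then result=0, then (idx=3), then result=0, then delta=20, then returns -20
-42 != -20, so the rewrite changes behavior.
verdict: not equivalent; witness: base=-1, step=-2


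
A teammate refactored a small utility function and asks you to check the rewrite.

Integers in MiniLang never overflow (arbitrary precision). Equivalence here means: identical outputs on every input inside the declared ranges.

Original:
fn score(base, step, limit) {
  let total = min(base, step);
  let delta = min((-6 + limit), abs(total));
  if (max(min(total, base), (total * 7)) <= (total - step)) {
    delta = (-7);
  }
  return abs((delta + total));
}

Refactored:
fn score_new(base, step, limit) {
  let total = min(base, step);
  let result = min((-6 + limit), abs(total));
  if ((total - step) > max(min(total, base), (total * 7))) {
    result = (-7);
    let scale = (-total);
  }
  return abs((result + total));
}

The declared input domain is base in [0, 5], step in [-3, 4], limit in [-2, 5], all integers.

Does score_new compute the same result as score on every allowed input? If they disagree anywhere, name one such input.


Consider the input base=0, step=0, limit=-2.
score: total=0, then delta=-8, then (max(min(total, base), (total * 7)) <= (total - step)) is true, then delta=-7, then returns 7
score_new: total=0, then result=-8, then ((total - step) > max(min(total, base), (total * 7))) is false, then returns 8
7 against 8: the behavior changed.
verdict: not equivalent; witness: base=0, step=0, limit=-2


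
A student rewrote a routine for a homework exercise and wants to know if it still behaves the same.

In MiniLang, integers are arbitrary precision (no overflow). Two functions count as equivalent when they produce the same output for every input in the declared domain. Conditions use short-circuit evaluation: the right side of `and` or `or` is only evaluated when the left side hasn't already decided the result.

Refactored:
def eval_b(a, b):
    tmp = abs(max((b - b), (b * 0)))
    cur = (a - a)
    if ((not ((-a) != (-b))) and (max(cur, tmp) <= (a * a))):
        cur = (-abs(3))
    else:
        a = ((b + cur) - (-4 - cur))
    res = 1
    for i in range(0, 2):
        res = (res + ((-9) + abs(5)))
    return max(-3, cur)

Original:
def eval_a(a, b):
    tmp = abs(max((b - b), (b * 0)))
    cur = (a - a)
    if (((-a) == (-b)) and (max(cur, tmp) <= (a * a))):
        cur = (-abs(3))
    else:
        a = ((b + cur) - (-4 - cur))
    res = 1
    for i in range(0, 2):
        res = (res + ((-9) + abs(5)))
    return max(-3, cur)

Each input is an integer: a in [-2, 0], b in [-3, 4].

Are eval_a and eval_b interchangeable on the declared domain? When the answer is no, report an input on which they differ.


This is a faithful refactor — comparison usage differs, and boolean connective usage differs, but the computed results match everywhere.
Tracing a=-1, b=-3: eval_a: tmp becomes 0; next cur becomes 0; next (((-a) == (-b)) and (max(cur, tmp) <= (a * a))) evaluates to false; next a becomes 1; next res becomes 1; next at i=0:; next res becomes -3; next at i=1:; next res becomes -7; next final value 0 | eval_b: tmp becomes 0; next cur becomes 0; next ((not ((-a) != (-b))) and (max(cur, tmp) <= (a * a))) evaluates to false; next a becomes 1; next res becomes 1; next at i=0:; next res becomes -3; next at i=1:; next res becomes -7; next final value 0 — matching result 0.
Across all 24 domain points the two functions coincide.
verdict: equivalent


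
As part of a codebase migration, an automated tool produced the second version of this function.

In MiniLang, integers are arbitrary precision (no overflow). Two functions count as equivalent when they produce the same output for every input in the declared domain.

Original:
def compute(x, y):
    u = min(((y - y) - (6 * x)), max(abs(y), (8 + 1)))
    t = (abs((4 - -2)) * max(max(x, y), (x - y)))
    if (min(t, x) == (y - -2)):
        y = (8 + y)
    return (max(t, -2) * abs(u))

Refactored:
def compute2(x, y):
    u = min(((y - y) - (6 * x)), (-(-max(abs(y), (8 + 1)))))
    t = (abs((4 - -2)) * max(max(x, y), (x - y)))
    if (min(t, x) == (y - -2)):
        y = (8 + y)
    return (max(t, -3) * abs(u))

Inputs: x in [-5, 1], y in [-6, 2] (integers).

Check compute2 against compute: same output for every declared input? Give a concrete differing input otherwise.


Run the pair on x=-5, y=-4.
compute: u := 9 | t := -6 | (min(t, x) == (y - -2)): false | result -18
compute2: u := 9 | t := -6 | (min(t, x) == (y - -2)): false | result -27
-18 vs -27 — the two versions disagree here.
verdict: not equivalent; witness: x=-5, y=-4


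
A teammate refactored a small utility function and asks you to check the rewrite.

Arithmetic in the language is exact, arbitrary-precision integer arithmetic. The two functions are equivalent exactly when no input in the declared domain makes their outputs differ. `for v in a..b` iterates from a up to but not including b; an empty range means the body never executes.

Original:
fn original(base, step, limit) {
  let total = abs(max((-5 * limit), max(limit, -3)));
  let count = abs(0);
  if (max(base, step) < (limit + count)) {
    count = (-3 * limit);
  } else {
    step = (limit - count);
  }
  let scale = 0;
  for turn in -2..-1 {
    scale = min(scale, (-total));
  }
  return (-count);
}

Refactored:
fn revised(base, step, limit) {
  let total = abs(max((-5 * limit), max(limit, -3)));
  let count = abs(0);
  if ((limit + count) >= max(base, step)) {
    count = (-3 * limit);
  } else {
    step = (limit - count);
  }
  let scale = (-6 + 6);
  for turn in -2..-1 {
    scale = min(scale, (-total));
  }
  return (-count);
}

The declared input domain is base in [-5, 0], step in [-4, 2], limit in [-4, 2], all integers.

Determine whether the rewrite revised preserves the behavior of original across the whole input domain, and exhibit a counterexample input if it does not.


Evaluate both at base=-5, step=-4, limit=-4.
original: total = 20; count = 0; (max(base, step) < (limit + count)) -> false; step = -4; scale = 0; [turn=-2]; scale = -20; return 0
revised: total = 20; count = 0; ((limit + count) >= max(base, step)) -> true; count = 12; scale = 0; [turn=-2]; scale = -20; return -12
0 against -12: the behavior changed.
verdict: not equivalent; witness: base=-5, step=-4, limit=-4


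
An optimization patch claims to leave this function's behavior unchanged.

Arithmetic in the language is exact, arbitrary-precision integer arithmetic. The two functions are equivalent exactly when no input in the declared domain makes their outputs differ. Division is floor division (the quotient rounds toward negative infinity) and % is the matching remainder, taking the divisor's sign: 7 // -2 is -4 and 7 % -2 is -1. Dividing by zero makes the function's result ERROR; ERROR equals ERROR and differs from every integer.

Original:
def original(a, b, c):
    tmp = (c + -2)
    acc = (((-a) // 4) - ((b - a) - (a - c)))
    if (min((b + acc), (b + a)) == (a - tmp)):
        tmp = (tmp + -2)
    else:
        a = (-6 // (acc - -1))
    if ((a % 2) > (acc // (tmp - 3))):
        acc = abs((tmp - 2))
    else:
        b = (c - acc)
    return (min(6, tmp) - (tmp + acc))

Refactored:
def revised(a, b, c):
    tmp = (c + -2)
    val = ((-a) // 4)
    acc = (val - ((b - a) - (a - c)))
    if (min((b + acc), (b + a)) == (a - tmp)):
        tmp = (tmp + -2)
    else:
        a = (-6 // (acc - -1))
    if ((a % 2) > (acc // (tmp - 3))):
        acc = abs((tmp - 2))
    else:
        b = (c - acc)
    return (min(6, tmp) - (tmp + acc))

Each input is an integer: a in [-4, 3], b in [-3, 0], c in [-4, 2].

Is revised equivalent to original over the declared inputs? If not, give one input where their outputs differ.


Equivalent — the differences include statement counts differ; also local variable names differ, yet no declared input distinguishes the two.
Spot check at a=3, b=0, c=-3 — original: tmp = -5; acc = 8; (min((b + acc), (b + a)) == (a - tmp)) -> false; a = -1; ((a % 2) > (acc // (tmp - 3))) -> true; acc = 7; return -7. revised: tmp = -5; val = -1; acc = 8; (min((b + acc), (b + a)) == (a - tmp)) -> false; a = -1; ((a % 2) > (acc // (tmp - 3))) -> true; acc = 7; return -7. Both give -7.
Sweeping the whole domain (224 inputs) finds no disagreement.
verdict: equivalent


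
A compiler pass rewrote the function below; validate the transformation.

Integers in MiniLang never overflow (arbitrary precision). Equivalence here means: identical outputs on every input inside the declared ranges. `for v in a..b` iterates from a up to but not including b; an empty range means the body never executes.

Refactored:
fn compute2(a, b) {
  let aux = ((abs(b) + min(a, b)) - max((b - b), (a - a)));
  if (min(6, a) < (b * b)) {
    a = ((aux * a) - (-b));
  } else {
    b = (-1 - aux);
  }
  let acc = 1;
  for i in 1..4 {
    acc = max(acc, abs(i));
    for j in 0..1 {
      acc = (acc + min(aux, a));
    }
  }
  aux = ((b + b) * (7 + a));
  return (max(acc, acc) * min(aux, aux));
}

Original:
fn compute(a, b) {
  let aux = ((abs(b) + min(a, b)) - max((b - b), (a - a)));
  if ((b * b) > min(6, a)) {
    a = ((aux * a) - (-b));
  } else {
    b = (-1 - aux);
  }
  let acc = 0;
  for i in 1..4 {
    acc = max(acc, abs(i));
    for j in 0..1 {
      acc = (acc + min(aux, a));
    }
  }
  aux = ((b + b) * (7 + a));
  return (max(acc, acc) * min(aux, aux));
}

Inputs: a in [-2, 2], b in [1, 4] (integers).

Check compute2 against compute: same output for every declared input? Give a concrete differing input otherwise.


The one real change (`0` became `1`) has no effect anywhere in the declared ranges.
Tracing a=2, b=3: compute: aux=5, then ((b * b) > min(6, a)) is true, then a=13, then acc=0, then (i=1), then acc=1, then (j=0), then acc=6, then (i=2), then acc=6, then (j=0), then acc=11, then (i=3), then acc=11, then (j=0), then acc=16, then aux=120, then returns 1920 | compute2: aux=5, then (min(6, a) < (b * b)) is true, then a=13, then acc=1, then (i=1), then acc=1, then (j=0), then acc=6, then (i=2), then acc=6, then (j=0), then acc=11, then (i=3), then acc=11, then (j=0), then acc=16, then aux=120, then returns 1920 — matching result 1920.
An exhaustive pass over the 20 declared inputs shows identical outputs.
verdict: equivalent


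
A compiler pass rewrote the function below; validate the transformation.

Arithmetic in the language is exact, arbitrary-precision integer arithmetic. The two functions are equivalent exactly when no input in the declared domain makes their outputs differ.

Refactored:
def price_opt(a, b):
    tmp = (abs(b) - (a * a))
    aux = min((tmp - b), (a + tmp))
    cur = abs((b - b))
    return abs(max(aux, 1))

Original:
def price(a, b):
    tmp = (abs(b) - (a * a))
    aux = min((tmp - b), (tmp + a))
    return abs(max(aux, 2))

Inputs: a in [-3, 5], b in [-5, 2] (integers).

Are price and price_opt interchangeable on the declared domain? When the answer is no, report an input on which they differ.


Try a=-3, b=-5.
price: tmp becomes -4; next aux becomes -7; next final value 2
price_opt: tmp becomes -4; next aux becomes -7; next cur becomes 0; next final value 1
2 against 1: the behavior changed.
verdict: not equivalent; witness: a=-3, b=-5


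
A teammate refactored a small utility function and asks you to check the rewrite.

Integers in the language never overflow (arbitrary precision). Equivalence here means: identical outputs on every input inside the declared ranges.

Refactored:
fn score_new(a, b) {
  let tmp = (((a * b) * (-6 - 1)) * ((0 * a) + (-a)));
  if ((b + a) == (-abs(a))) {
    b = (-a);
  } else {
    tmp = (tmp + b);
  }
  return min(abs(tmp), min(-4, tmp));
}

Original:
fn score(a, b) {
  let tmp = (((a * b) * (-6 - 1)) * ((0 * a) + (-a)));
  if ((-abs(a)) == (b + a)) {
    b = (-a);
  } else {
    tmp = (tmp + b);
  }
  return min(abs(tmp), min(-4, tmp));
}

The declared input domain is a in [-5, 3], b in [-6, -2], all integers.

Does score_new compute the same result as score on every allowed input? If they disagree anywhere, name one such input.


The two are interchangeable: same computation, different form, and every declared input agrees.
Spot check at a=3, b=-2 — score: tmp = -126; ((-abs(a)) == (b + a)) -> false; tmp = -128; return -128. score_new: tmp = -126; ((b + a) == (-abs(a))) -> false; tmp = -128; return -128. Both give -128.
Checked all 45 inputs in the declared domain: the outputs agree on every one.
verdict: equivalent


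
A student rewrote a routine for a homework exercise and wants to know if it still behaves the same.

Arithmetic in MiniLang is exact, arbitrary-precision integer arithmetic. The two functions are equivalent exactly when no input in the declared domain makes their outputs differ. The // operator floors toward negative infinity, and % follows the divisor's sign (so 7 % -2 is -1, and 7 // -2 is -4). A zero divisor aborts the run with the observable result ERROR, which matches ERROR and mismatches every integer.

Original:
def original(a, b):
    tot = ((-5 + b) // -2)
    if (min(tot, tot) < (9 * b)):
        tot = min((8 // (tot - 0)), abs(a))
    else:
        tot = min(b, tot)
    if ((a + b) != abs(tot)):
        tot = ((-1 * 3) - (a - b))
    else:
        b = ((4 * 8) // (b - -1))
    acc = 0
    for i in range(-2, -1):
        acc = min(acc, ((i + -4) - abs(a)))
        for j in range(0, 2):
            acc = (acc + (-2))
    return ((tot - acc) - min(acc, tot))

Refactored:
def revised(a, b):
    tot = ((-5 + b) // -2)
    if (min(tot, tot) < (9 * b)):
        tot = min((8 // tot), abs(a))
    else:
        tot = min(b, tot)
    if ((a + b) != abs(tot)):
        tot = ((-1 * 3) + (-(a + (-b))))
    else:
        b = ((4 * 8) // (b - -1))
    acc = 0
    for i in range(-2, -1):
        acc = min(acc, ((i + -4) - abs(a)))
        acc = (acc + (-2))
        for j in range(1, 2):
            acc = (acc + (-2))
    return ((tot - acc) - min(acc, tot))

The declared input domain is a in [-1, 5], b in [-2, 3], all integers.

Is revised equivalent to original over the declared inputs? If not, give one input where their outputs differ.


Equivalent — the differences include arithmetic usage differs, and loop structure differs, and statement counts differ, and constant usage differs, yet no declared input distinguishes the two.
Tracing a=3, b=-1: original: tot := 3 | (min(tot, tot) < (9 * b)): false | tot := -1 | ((a + b) != abs(tot)): true | tot := -7 | acc := 0 | iter i=-2: | acc := -9 | iter j=0: | acc := -11 | iter j=1: | acc := -13 | result 19 | revised: tot := 3 | (min(tot, tot) < (9 * b)): false | tot := -1 | ((a + b) != abs(tot)): true | tot := -7 | acc := 0 | iter i=-2: | acc := -9 | acc := -11 | iter j=1: | acc := -13 | result 19 — matching result 19.
Sweeping the whole domain (42 inputs) finds no disagreement.
verdict: equivalent


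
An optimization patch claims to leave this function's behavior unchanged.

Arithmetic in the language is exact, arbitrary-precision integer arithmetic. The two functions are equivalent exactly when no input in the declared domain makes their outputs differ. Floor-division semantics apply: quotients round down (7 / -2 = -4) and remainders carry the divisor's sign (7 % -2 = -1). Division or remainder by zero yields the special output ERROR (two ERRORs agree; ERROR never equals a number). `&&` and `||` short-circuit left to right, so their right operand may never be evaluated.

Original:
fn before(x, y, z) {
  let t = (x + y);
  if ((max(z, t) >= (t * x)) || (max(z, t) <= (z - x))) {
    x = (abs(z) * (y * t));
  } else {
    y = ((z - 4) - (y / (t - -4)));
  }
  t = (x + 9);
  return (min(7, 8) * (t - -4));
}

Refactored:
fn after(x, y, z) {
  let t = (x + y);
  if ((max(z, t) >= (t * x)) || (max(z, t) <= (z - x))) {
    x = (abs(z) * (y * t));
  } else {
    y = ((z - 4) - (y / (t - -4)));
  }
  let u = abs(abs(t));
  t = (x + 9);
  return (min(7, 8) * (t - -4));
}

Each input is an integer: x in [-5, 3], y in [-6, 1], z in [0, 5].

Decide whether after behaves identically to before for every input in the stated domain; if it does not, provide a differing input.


The two are interchangeable: local variable names differ; min/max/abs usage differs; statement counts differ, and every declared input agrees.
Spot check at x=-5, y=1, z=5 — before: t := -4 | ((max(z, t) >= (t * x)) || (max(z, t) <= (z - x))): true | x := -20 | t := -11 | result -49. after: t := -4 | ((max(z, t) >= (t * x)) || (max(z, t) <= (z - x))): true | x := -20 | u := 4 | t := -11 | result -49. Both give -49.
Across all 432 domain points the two functions coincide.
verdict: equivalent


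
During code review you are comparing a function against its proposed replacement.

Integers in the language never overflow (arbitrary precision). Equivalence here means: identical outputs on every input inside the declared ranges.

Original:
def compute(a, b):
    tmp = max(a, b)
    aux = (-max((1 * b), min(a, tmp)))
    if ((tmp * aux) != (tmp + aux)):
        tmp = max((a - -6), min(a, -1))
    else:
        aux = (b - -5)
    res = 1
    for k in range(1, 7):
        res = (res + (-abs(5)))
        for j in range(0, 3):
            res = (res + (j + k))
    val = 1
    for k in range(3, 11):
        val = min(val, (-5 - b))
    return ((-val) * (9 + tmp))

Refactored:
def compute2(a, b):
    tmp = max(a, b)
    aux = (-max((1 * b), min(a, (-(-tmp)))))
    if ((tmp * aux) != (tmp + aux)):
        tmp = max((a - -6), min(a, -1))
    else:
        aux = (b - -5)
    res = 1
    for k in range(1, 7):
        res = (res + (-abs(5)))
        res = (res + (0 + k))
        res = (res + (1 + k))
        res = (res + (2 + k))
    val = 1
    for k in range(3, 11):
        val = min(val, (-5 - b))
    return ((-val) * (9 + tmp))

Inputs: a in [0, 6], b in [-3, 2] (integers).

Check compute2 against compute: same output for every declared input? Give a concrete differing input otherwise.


Differences: constant usage differs; and statement counts differ; and arithmetic usage differs; and local variable names differ; and loop structure differs — yet all 42 inputs agree.
verdict: equivalent


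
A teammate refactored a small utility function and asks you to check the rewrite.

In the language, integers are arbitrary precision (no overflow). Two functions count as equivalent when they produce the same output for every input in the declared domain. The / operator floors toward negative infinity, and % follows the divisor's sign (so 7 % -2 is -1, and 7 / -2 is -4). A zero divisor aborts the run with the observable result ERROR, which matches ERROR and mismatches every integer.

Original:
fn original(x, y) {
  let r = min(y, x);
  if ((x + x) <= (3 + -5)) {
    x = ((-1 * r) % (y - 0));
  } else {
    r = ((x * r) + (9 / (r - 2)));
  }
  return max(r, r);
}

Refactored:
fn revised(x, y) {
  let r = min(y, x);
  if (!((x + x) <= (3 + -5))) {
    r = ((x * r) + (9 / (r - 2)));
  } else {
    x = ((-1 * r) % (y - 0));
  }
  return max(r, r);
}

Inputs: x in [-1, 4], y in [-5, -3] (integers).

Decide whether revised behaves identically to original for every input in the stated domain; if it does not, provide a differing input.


Reading the diff, among the changes: boolean connective usage differs.
As a probe, take x=4, y=-3: original runs r := -3 | ((x + x) <= (3 + -5)): false | r := -14 | result -14; revised runs r := -3 | (!((x + x) <= (3 + -5))): true | r := -14 | result -14; both end at -14.
Across all 18 domain points the two functions coincide.
verdict: equivalent


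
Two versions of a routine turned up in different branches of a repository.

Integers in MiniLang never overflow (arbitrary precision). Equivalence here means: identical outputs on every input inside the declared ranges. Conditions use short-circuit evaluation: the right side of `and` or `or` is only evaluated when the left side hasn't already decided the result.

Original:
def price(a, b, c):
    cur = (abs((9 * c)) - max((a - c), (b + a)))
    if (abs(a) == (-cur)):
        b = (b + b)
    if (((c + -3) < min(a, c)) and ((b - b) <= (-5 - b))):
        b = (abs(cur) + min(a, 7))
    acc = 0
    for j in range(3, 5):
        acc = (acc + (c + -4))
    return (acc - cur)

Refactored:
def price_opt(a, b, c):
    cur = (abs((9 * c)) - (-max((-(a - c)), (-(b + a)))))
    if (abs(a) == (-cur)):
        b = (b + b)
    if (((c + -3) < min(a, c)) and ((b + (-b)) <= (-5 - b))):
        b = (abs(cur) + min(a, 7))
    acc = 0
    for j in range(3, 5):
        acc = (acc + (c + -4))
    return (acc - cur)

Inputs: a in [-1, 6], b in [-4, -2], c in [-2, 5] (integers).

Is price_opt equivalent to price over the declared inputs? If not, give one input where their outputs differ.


Evaluate both at a=-1, b=-4, c=-2.
price: cur = 17; (abs(a) == (-cur)) -> false; (((c + -3) < min(a, c)) and ((b - b) <= (-5 - b))) -> false; acc = 0; [j=3]; acc = -6; [j=4]; acc = -12; return -29
price_opt: cur = 23; (abs(a) == (-cur)) -> false; (((c + -3) < min(a, c)) and ((b + (-b)) <= (-5 - b))) -> false; acc = 0; [j=3]; acc = -6; [j=4]; acc = -12; return -35
-29 and -35 differ, so these are not the same function on this domain.
verdict: not equivalent; witness: a=-1, b=-4, c=-2


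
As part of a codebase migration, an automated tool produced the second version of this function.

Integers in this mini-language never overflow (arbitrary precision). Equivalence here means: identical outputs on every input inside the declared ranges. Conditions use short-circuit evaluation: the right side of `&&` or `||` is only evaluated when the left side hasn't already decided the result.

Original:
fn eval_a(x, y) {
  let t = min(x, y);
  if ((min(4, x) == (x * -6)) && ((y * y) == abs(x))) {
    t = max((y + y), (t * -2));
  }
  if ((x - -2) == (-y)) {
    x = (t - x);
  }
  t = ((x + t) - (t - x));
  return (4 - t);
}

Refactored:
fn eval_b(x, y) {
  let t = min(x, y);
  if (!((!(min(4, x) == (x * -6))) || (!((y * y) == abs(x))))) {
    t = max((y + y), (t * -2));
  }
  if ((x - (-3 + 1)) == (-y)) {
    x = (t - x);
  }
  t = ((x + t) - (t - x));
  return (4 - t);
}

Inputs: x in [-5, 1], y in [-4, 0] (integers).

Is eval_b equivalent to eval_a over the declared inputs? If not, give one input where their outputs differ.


Side by side, the visible changes include: constant usage differs, boolean connective usage differs, arithmetic usage differs.
Tracing x=-2, y=0: eval_a: t = -2; ((min(4, x) == (x * -6)) && ((y * y) == abs(x))) -> false; ((x - -2) == (-y)) -> true; x = 0; t = 0; return 4 | eval_b: t = -2; (!((!(min(4, x) == (x * -6))) || (!((y * y) == abs(x))))) -> false; ((x - (-3 + 1)) == (-y)) -> true; x = 0; t = 0; return 4 — matching result 4.
Checked all 35 inputs in the declared domain: the outputs agree on every one.
verdict: equivalent


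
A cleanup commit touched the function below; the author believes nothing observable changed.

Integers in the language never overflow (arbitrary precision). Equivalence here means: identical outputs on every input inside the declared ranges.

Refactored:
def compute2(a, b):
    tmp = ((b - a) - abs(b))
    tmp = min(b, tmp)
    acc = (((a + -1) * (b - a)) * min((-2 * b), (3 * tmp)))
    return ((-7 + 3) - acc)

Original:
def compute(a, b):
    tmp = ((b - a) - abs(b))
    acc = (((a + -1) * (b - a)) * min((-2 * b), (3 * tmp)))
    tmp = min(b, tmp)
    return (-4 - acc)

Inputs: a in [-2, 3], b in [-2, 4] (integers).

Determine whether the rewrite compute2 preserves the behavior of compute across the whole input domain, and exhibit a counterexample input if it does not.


Evaluate both at a=-2, b=-1.
compute: tmp := 0 | acc := 0 | tmp := -1 | result -4
compute2: tmp := 0 | tmp := -1 | acc := 9 | result -13
-4 != -13, so the rewrite changes behavior.
verdict: not equivalent; witness: a=-2, b=-1


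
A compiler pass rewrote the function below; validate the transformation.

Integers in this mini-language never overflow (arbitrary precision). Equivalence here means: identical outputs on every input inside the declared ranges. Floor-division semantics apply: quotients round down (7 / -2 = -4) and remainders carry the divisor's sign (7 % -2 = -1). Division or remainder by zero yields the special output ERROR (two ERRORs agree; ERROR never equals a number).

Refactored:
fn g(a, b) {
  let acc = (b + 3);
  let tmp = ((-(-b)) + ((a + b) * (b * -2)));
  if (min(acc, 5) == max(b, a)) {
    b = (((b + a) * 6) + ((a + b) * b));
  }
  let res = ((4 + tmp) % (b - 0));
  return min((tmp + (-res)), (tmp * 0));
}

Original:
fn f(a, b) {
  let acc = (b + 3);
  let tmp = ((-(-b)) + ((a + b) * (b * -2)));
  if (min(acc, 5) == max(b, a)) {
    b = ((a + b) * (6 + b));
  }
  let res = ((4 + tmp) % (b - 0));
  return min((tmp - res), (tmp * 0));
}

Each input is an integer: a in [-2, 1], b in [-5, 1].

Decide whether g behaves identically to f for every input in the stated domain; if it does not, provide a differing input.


Side by side, the visible changes include: arithmetic usage differs.
One worked example (a=-2, b=-1) — f: acc=2, then tmp=-7, then (min(acc, 5) == max(b, a)) is false, then res=0, then returns -7; g: acc=2, then tmp=-7, then (min(acc, 5) == max(b, a)) is false, then res=0, then returns -7; agreement on -7.
Across all 28 domain points the two functions coincide.
verdict: equivalent


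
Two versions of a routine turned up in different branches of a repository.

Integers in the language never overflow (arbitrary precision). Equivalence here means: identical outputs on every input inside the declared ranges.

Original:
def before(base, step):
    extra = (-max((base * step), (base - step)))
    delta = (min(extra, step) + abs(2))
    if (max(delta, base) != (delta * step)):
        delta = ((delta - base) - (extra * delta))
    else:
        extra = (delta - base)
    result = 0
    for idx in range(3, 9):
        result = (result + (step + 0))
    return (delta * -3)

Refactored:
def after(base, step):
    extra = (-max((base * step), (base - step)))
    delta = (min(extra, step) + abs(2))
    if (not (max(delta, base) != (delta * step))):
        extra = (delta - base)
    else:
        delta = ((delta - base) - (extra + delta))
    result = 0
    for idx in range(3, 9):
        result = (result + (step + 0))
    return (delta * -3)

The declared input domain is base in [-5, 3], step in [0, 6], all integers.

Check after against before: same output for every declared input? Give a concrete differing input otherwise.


At base=-5, step=0: before gives -21, after gives -15.
verdict: not equivalent; witness: base=-5, step=0


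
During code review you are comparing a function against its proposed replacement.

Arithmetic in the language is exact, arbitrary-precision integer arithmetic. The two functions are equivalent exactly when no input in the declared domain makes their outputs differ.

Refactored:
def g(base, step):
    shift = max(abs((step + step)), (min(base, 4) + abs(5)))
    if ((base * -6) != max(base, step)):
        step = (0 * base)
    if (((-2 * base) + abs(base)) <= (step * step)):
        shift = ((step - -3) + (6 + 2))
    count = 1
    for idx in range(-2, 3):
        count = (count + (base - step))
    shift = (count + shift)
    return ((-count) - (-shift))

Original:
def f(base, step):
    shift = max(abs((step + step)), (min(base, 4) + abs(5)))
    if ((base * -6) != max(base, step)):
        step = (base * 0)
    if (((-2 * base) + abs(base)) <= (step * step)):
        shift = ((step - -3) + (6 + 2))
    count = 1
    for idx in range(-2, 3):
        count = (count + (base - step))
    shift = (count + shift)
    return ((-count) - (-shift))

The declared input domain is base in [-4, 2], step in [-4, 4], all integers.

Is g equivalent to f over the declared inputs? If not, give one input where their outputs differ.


Equivalent — the differences include same computation, different form, yet no declared input distinguishes the two.
Spot check at base=-1, step=-2 — f: shift=4, then ((base * -6) != max(base, step)) is true, then step=0, then (((-2 * base) + abs(base)) <= (step * step)) is false, then count=1, then (idx=-2), then count=0, then (idx=-1), then count=-1, then (idx=0), then count=-2, then (idx=1), then count=-3, then (idx=2), then count=-4, then shift=0, then returns 4. g: shift=4, then ((base * -6) != max(base, step)) is true, then step=0, then (((-2 * base) + abs(base)) <= (step * step)) is false, then count=1, then (idx=-2), then count=0, then (idx=-1), then count=-1, then (idx=0), then count=-2, then (idx=1), then count=-3, then (idx=2), then count=-4, then shift=0, then returns 4. Both give 4.
Across all 63 domain points the two functions coincide.
verdict: equivalent


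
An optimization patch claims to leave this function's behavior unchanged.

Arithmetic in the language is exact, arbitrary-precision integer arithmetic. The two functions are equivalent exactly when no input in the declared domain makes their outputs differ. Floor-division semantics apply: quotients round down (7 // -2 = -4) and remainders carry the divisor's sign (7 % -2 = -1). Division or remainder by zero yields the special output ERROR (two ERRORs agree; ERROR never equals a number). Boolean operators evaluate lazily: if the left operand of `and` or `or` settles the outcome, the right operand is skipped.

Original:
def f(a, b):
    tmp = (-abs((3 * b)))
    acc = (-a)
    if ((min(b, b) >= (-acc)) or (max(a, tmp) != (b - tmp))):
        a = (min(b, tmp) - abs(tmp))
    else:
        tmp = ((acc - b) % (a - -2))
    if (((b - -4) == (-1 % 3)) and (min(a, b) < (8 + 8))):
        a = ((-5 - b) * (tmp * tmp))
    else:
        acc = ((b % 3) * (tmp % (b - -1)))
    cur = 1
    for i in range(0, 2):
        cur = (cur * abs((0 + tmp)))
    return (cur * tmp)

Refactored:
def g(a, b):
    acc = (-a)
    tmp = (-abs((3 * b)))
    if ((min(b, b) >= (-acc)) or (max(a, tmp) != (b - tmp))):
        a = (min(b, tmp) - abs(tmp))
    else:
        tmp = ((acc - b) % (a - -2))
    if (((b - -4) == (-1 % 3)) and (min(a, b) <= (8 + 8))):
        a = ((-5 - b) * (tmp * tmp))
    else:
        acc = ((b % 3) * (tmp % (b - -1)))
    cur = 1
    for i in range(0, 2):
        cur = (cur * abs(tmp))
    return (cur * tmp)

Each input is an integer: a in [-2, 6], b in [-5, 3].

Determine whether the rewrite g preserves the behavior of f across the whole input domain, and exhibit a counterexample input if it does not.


Equivalent. The edit looks behavioral (`(min(a, b) < (8 + 8))` became `(min(a, b) <= (8 + 8))`), but over these ranges it never changes the outcome.
Across all 81 domain points the two functions coincide.
As a probe, take a=1, b=3: f runs tmp=-9, then acc=-1, then ((min(b, b) >= (-acc)) or (max(a, tmp) != (b - tmp))) is true, then a=-18, then (((b - -4) == (-1 % 3)) and (min(a, b) < (8 + 8))) is false, then acc=0, then cur=1, then (i=0), then cur=9, then (i=1), then cur=81, then returns -729; g runs acc=-1, then tmp=-9, then ((min(b, b) >= (-acc)) or (max(a, tmp) != (b - tmp))) is true, then a=-18, then (((b - -4) == (-1 % 3)) and (min(a, b) <= (8 + 8))) is false, then acc=0, then cur=1, then (i=0), then cur=9, then (i=1), then cur=81, then returns -729; both end at -729.
verdict: equivalent
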